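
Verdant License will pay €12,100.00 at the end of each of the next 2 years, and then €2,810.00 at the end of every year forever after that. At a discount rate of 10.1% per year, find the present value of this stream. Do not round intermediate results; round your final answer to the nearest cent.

PV of 2-year annuity: €12,100.00 × [1 − (1+0.101)^−2] / 0.101 = 20971.85203
Perpetuity value at year 2: €2,810.00 / 0.101 = 27821.78218
PV of perpetuity: 27821.78218 / (1+0.101)^2 = 22951.45952
Total PV = 20971.85203 + 22951.45952 = 43923.31155

€43923.31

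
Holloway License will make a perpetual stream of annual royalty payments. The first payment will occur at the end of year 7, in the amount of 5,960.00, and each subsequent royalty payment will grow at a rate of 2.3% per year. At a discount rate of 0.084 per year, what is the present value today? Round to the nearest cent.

Value at end of year 6: C₁ / (r − g) = 5,960.00 / (0.084 − 0.023) = 97,704.9180
Discount to today: PV = 97,704.9180 / (1 + 0.084)^6 = 97,704.9180 / 1.622466 = 60,220.00

60220.00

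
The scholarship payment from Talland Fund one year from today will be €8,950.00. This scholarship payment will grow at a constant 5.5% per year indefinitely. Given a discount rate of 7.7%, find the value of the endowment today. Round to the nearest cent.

€406818.18

Growing perpetuity: P = D₁ / (r − g) = €8,950.0000 / (0.077 − 0.055) = €406,818.18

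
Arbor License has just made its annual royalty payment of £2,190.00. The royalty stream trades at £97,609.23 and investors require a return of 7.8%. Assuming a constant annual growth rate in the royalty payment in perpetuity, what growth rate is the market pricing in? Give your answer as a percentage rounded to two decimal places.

P = D₀(1+g)/(r−g) ⇒ P(r−g) = D₀(1+g) ⇒ g(P+D₀) = P·r − D₀
g = (P·r − D₀)/(P + D₀) = (£97,609.23×0.078 − £2,190.00) / (£97,609.23 + £2,190.00) = 0.054344

5.43%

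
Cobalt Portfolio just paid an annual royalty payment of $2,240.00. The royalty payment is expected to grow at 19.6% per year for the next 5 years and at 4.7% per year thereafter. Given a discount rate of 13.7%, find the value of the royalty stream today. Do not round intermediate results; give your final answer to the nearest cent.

$46627.71

D_1 = 2679.04000
D_2 = 3204.13184
D_3 = 3832.14168
D_4 = 4583.24145
D_5 = 5481.55677
Terminal value at year 5: TV = D_5×(1+g_2)/(r−g_2) = 5739.18994/0.09 = 63768.77714
P_0 = D_1/(1+r)^1 + D_2/(1+r)^2 + D_3/(1+r)^3 + D_4/(1+r)^4 + D_5/(1+r)^5 + TV/(1+r)^5
    = 2356.23571 + 2478.50300 + 2607.11485 + 2742.40049 + 2884.70623 + 33558.74920 = 46627.70948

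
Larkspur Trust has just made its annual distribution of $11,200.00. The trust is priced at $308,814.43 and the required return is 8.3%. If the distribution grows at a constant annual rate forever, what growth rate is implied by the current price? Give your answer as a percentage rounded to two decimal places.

4.51%

P = D₀(1+g)/(r−g) ⇒ P(r−g) = D₀(1+g) ⇒ g(P+D₀) = P·r − D₀
g = (P·r − D₀)/(P + D₀) = ($308,814.43×0.083 − $11,200.00) / ($308,814.43 + $11,200.00) = 0.045097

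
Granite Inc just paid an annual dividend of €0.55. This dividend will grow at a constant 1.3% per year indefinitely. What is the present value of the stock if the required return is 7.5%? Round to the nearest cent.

€8.99

D₁ = D₀ × (1 + g) = €0.55 × 1.013 = €0.5572
Growing perpetuity: P = D₁ / (r − g) = €0.5572 / (0.075 − 0.013) = €8.99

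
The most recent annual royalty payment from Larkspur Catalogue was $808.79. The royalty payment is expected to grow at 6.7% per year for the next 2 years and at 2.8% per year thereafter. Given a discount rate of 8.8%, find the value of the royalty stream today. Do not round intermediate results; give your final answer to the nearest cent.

$14898.55

D_1 = 862.97893
D_2 = 920.79852
Terminal value at year 2: TV = D_2×(1+g_2)/(r−g_2) = 946.58088/0.06 = 15776.34795
P_0 = D_1/(1+r)^1 + D_2/(1+r)^2 + TV/(1+r)^2
    = 793.17916 + 777.86964 + 13327.49982 = 14898.54862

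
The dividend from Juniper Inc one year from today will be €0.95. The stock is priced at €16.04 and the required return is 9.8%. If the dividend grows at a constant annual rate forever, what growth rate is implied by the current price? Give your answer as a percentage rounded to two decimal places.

P = D₁/(r−g) ⇒ g = r − D₁/P = 0.098 − €0.95/€16.04 = 0.038773

3.88%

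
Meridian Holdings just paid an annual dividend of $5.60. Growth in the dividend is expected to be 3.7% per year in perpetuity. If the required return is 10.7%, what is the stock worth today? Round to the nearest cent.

D₁ = D₀ × (1 + g) = $5.60 × 1.037 = $5.8072
Growing perpetuity: P = D₁ / (r − g) = $5.8072 / (0.107 − 0.037) = $82.96

$82.96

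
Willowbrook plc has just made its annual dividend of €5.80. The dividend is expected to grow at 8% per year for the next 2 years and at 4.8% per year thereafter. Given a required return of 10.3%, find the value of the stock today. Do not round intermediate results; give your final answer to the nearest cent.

€117.20

D_1 = 6.26400
D_2 = 6.76512
Terminal value at year 2: TV = D_2×(1+g_2)/(r−g_2) = 7.08985/0.055 = 128.90629
P_0 = D_1/(1+r)^1 + D_2/(1+r)^2 + TV/(1+r)^2
    = 5.67906 + 5.56064 + 105.95539 = 117.19509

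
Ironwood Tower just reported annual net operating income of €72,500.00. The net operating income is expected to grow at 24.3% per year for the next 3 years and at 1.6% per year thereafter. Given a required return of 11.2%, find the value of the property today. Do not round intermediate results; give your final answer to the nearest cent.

D_1 = 90117.50000
D_2 = 112016.05250
D_3 = 139235.95326
Terminal value at year 3: TV = D_3×(1+g_2)/(r−g_2) = 141463.72851/0.096 = 1473580.50531
P_0 = D_1/(1+r)^1 + D_2/(1+r)^2 + D_3/(1+r)^3 + TV/(1+r)^3
    = 81040.91727 + 90588.00374 + 101259.79195 + 1071666.13151 = 1344554.84447

€1344554.84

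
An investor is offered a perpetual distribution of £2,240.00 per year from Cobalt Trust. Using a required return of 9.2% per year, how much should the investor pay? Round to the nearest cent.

£24347.83

Level perpetuity: PV = C / r = £2,240.00 / 0.092 = £24,347.83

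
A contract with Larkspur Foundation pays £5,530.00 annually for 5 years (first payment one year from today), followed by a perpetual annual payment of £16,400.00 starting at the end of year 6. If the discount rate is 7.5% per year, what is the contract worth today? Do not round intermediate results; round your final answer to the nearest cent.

PV of 5-year annuity: £5,530.00 × [1 − (1+0.075)^−5] / 0.075 = 22373.74351
Perpetuity value at year 5: £16,400.00 / 0.075 = 218666.66667
PV of perpetuity: 218666.66667 / (1+0.075)^5 = 152314.15427
Total PV = 22373.74351 + 152314.15427 = 174687.89778

£174687.90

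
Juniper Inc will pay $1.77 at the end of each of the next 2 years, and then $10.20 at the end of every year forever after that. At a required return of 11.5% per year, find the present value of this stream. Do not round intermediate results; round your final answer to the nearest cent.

$74.35

PV of 2-year annuity: $1.77 × [1 − (1+0.115)^−2] / 0.115 = 3.01116
Perpetuity value at year 2: $10.20 / 0.115 = 88.69565
PV of perpetuity: 88.69565 / (1+0.115)^2 = 71.34320
Total PV = 3.01116 + 71.34320 = 74.35436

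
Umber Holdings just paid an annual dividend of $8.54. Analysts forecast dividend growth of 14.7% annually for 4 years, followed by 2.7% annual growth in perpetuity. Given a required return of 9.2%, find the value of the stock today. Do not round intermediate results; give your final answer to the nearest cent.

D_1 = 9.79538
D_2 = 11.23530
D_3 = 12.88689
D_4 = 14.78126
Terminal value at year 4: TV = D_4×(1+g_2)/(r−g_2) = 15.18036/0.065 = 233.54395
P_0 = D_1/(1+r)^1 + D_2/(1+r)^2 + D_3/(1+r)^3 + D_4/(1+r)^4 + TV/(1+r)^4
    = 8.97013 + 9.42192 + 9.89647 + 10.39492 + 164.23967 = 202.92311

$202.92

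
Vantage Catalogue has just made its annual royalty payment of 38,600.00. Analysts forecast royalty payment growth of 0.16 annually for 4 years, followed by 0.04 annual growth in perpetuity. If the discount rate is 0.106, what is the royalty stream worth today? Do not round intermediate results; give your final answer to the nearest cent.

910206.67

D_1 = 44776.00000
D_2 = 51940.16000
D_3 = 60250.58560
D_4 = 69890.67930
Terminal value at year 4: TV = D_4×(1+g_2)/(r−g_2) = 72686.30647/0.066 = 1101307.67376
P_0 = D_1/(1+r)^1 + D_2/(1+r)^2 + D_3/(1+r)^3 + D_4/(1+r)^4 + TV/(1+r)^4
    = 40484.62929 + 42461.27485 + 44534.42932 + 46708.80471 + 736017.52873 = 910206.66690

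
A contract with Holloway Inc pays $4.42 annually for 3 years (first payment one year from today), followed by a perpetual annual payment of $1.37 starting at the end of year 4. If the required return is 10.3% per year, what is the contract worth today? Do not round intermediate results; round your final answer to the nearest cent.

PV of 3-year annuity: $4.42 × [1 − (1+0.103)^−3] / 0.103 = 10.93409
Perpetuity value at year 3: $1.37 / 0.103 = 13.30097
PV of perpetuity: 13.30097 / (1+0.103)^3 = 9.91190
Total PV = 10.93409 + 9.91190 = 20.84599

$20.85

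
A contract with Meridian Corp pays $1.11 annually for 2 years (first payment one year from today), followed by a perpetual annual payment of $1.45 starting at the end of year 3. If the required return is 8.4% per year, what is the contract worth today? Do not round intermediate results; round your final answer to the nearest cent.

PV of 2-year annuity: $1.11 × [1 − (1+0.084)^−2] / 0.084 = 1.96862
Perpetuity value at year 2: $1.45 / 0.084 = 17.26190
PV of perpetuity: 17.26190 / (1+0.084)^2 = 14.69028
Total PV = 1.96862 + 14.69028 = 16.65890

$16.66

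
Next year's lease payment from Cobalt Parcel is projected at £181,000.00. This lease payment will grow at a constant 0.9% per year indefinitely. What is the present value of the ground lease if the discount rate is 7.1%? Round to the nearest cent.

Growing perpetuity: P = D₁ / (r − g) = £181,000.0000 / (0.071 − 0.009) = £2,919,354.84

£2919354.84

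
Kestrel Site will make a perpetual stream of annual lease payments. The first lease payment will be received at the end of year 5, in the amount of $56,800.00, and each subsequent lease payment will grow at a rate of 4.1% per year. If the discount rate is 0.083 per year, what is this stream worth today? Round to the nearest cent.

Value at end of year 4: C₁ / (r − g) = $56,800.00 / (0.083 − 0.041) = $1,352,380.9524
Discount to today: PV = $1,352,380.9524 / (1 + 0.083)^4 = $1,352,380.9524 / 1.375669 = $983,071.76

$983071.76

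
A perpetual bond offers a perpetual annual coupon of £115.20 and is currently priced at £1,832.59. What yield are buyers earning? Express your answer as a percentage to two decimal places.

P = C/r ⇒ r = C/P = £115.20/£1,832.59 = 0.062862

6.29%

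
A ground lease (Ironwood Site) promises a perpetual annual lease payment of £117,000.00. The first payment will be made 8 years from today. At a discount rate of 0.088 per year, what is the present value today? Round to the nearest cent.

£736717.39

Value at end of year 7: C / r = £117,000.00 / 0.088 = £1,329,545.4545
Discount to today: PV = £1,329,545.4545 / (1 + 0.088)^7 = £1,329,545.4545 / 1.804689 = £736,717.39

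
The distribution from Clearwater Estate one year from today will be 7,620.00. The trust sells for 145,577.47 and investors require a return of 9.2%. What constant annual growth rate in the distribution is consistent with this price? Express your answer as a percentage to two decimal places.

P = D₁/(r−g) ⇒ g = r − D₁/P = 0.092 − 7,620.00/145,577.47 = 0.039657

3.97%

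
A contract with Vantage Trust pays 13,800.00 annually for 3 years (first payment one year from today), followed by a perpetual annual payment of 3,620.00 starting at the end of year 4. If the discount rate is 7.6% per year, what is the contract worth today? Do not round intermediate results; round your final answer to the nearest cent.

74056.94

PV of 3-year annuity: 13,800.00 × [1 − (1+0.076)^−3] / 0.076 = 35822.19601
Perpetuity value at year 3: 3,620.00 / 0.076 = 47631.57895
PV of perpetuity: 47631.57895 / (1+0.076)^3 = 38234.74202
Total PV = 35822.19601 + 38234.74202 = 74056.93803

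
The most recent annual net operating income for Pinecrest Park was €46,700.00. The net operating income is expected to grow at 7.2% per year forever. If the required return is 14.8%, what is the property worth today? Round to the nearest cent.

€658715.79

D₁ = D₀ × (1 + g) = €46,700.00 × 1.072 = €50,062.4000
Growing perpetuity: P = D₁ / (r − g) = €50,062.4000 / (0.148 − 0.072) = €658,715.79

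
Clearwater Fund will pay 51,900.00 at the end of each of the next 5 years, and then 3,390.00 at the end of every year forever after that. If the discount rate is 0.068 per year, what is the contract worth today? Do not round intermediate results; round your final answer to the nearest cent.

249823.20

PV of 5-year annuity: 51,900.00 × [1 − (1+0.068)^−5] / 0.068 = 213944.67557
Perpetuity value at year 5: 3,390.00 / 0.068 = 49852.94118
PV of perpetuity: 49852.94118 / (1+0.068)^5 = 35878.52017
Total PV = 213944.67557 + 35878.52017 = 249823.19574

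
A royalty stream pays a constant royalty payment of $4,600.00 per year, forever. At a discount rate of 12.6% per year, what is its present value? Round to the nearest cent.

$36507.94

Level perpetuity: PV = C / r = $4,600.00 / 0.126 = $36,507.94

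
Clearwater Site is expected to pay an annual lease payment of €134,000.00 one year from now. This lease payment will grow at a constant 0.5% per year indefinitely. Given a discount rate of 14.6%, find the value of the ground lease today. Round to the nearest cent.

€950354.61

Growing perpetuity: P = D₁ / (r − g) = €134,000.0000 / (0.146 − 0.005) = €950,354.61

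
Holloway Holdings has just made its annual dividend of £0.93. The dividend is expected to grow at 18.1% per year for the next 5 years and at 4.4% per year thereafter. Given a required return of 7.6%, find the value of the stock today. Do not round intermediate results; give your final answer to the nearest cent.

£54.53

D_1 = 1.09833
D_2 = 1.29713
D_3 = 1.53191
D_4 = 1.80918
D_5 = 2.13665
Terminal value at year 5: TV = D_5×(1+g_2)/(r−g_2) = 2.23066/0.032 = 69.70805
P_0 = D_1/(1+r)^1 + D_2/(1+r)^2 + D_3/(1+r)^3 + D_4/(1+r)^4 + D_5/(1+r)^5 + TV/(1+r)^5
    = 1.02075 + 1.12036 + 1.22969 + 1.34969 + 1.48140 + 48.33053 = 54.53242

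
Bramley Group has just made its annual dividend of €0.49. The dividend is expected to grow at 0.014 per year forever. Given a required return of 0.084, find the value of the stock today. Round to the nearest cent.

€7.10

D₁ = D₀ × (1 + g) = €0.49 × 1.014 = €0.4969
Growing perpetuity: P = D₁ / (r − g) = €0.4969 / (0.084 − 0.014) = €7.10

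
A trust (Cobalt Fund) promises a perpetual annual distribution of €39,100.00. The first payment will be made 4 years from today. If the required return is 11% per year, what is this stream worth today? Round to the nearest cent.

Value at end of year 3: C / r = €39,100.00 / 0.11 = €355,454.5455
Discount to today: PV = €355,454.5455 / (1 + 0.11)^3 = €355,454.5455 / 1.367631 = €259,905.30

€259905.30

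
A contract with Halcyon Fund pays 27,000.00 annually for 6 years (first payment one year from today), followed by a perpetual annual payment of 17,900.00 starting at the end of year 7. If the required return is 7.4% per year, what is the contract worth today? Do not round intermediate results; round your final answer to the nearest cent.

284736.92

PV of 6-year annuity: 27,000.00 × [1 − (1+0.074)^−6] / 0.074 = 127122.62161
Perpetuity value at year 6: 17,900.00 / 0.074 = 241891.89189
PV of perpetuity: 241891.89189 / (1+0.074)^6 = 157614.30201
Total PV = 127122.62161 + 157614.30201 = 284736.92362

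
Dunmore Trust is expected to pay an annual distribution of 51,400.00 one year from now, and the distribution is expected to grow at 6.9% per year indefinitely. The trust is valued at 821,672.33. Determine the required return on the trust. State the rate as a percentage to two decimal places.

P = D₁/(r − g) ⇒ r = D₁/P + g = 51,400.0000/821,672.33 + 0.069 = 0.062555 + 0.069 = 0.131555

13.16%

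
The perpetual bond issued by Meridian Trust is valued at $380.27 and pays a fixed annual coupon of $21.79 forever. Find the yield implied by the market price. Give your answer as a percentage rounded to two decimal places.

5.73%

P = C/r ⇒ r = C/P = $21.79/$380.27 = 0.057301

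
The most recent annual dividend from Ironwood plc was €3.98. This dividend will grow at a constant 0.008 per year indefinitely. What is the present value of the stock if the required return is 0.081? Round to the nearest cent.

D₁ = D₀ × (1 + g) = €3.98 × 1.008 = €4.0118
Growing perpetuity: P = D₁ / (r − g) = €4.0118 / (0.081 − 0.008) = €54.96

€54.96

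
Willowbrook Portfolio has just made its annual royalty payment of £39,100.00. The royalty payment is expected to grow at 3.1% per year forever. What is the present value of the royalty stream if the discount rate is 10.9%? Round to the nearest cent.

D₁ = D₀ × (1 + g) = £39,100.00 × 1.031 = £40,312.1000
Growing perpetuity: P = D₁ / (r − g) = £40,312.1000 / (0.109 − 0.031) = £516,821.79

£516821.79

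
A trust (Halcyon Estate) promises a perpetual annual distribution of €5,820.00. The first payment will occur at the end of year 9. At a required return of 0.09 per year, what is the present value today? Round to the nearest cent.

€32454.02

Value at end of year 8: C / r = €5,820.00 / 0.09 = €64,666.6667
Discount to today: PV = €64,666.6667 / (1 + 0.09)^8 = €64,666.6667 / 1.992563 = €32,454.02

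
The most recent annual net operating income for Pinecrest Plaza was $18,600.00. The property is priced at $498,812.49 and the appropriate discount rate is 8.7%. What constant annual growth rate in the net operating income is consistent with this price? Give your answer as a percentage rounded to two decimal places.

4.79%

P = D₀(1+g)/(r−g) ⇒ P(r−g) = D₀(1+g) ⇒ g(P+D₀) = P·r − D₀
g = (P·r − D₀)/(P + D₀) = ($498,812.49×0.087 − $18,600.00) / ($498,812.49 + $18,600.00) = 0.047924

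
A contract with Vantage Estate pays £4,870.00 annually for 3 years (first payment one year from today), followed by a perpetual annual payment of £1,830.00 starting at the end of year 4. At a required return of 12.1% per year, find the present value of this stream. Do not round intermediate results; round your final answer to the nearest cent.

£22413.01

PV of 3-year annuity: £4,870.00 × [1 − (1+0.121)^−3] / 0.121 = 11676.84758
Perpetuity value at year 3: £1,830.00 / 0.121 = 15123.96694
PV of perpetuity: 15123.96694 / (1+0.121)^3 = 10736.15769
Total PV = 11676.84758 + 10736.15769 = 22413.00526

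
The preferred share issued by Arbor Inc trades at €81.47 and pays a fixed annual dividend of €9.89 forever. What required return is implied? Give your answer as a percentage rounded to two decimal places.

12.14%

P = C/r ⇒ r = C/P = €9.89/€81.47 = 0.121394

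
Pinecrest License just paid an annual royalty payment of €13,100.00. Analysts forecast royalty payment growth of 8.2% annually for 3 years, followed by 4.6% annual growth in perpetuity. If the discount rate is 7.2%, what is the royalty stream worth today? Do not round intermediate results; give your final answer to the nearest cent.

D_1 = 14174.20000
D_2 = 15336.48440
D_3 = 16594.07612
Terminal value at year 3: TV = D_3×(1+g_2)/(r−g_2) = 17357.40362/0.026 = 667592.44701
P_0 = D_1/(1+r)^1 + D_2/(1+r)^2 + D_3/(1+r)^3 + TV/(1+r)^3
    = 13222.20149 + 13345.54292 + 13470.03493 + 541909.86677 = 581947.64612

€581947.65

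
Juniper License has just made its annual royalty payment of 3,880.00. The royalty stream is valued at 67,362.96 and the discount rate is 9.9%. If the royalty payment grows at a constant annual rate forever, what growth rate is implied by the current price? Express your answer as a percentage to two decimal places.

P = D₀(1+g)/(r−g) ⇒ P(r−g) = D₀(1+g) ⇒ g(P+D₀) = P·r − D₀
g = (P·r − D₀)/(P + D₀) = (67,362.96×0.099 − 3,880.00) / (67,362.96 + 3,880.00) = 0.039147

3.91%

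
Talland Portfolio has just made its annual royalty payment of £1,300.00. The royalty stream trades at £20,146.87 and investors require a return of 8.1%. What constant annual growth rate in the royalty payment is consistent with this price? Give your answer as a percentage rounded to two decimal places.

P = D₀(1+g)/(r−g) ⇒ P(r−g) = D₀(1+g) ⇒ g(P+D₀) = P·r − D₀
g = (P·r − D₀)/(P + D₀) = (£20,146.87×0.081 − £1,300.00) / (£20,146.87 + £1,300.00) = 0.015475

1.55%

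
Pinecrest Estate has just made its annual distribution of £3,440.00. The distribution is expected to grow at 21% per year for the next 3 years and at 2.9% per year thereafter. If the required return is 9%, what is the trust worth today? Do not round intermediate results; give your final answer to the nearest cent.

D_1 = 4162.40000
D_2 = 5036.50400
D_3 = 6094.16984
Terminal value at year 3: TV = D_3×(1+g_2)/(r−g_2) = 6270.90077/0.061 = 102801.65189
P_0 = D_1/(1+r)^1 + D_2/(1+r)^2 + D_3/(1+r)^3 + TV/(1+r)^3
    = 3818.71560 + 4239.12465 + 4705.81728 + 79381.73731 = 92145.39484

£92145.39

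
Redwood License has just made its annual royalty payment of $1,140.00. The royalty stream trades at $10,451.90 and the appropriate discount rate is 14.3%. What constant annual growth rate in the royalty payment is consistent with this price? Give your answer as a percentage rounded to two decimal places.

3.06%

P = D₀(1+g)/(r−g) ⇒ P(r−g) = D₀(1+g) ⇒ g(P+D₀) = P·r − D₀
g = (P·r − D₀)/(P + D₀) = ($10,451.90×0.143 − $1,140.00) / ($10,451.90 + $1,140.00) = 0.030592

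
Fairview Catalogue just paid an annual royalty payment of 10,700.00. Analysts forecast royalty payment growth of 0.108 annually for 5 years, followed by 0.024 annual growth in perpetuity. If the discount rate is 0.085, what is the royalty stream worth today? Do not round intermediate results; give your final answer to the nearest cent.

D_1 = 11855.60000
D_2 = 13136.00480
D_3 = 14554.69332
D_4 = 16126.60020
D_5 = 17868.27302
Terminal value at year 5: TV = D_5×(1+g_2)/(r−g_2) = 18297.11157/0.061 = 299952.64870
P_0 = D_1/(1+r)^1 + D_2/(1+r)^2 + D_3/(1+r)^3 + D_4/(1+r)^4 + D_5/(1+r)^5 + TV/(1+r)^5
    = 10926.82028 + 11158.44872 + 11394.98727 + 11636.53999 + 11883.21319 + 199482.13622 = 256482.14568

256482.15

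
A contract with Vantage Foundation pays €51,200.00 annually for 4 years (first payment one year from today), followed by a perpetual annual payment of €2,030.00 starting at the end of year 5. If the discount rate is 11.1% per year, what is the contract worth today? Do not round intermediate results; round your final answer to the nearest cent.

PV of 4-year annuity: €51,200.00 × [1 − (1+0.111)^−4] / 0.111 = 158506.66407
Perpetuity value at year 4: €2,030.00 / 0.111 = 18288.28829
PV of perpetuity: 18288.28829 / (1+0.111)^4 = 12003.74672
Total PV = 158506.66407 + 12003.74672 = 170510.41080

€170510.41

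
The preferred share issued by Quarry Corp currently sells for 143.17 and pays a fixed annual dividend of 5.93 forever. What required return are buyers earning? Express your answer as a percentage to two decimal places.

4.14%

P = C/r ⇒ r = C/P = 5.93/143.17 = 0.041419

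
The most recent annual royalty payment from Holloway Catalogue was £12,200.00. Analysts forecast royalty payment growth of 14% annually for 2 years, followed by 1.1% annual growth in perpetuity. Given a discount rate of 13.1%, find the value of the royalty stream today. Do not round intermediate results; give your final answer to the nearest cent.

£129119.36

D_1 = 13908.00000
D_2 = 15855.12000
Terminal value at year 2: TV = D_2×(1+g_2)/(r−g_2) = 16029.52632/0.12 = 133579.38600
P_0 = D_1/(1+r)^1 + D_2/(1+r)^2 + TV/(1+r)^2
    = 12297.08223 + 12394.93699 + 104427.34417 = 129119.36340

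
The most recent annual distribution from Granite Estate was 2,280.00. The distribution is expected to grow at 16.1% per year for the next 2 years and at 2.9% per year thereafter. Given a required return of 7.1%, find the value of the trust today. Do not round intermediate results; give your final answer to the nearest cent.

D_1 = 2647.08000
D_2 = 3073.25988
Terminal value at year 2: TV = D_2×(1+g_2)/(r−g_2) = 3162.38442/0.042 = 75294.86706
P_0 = D_1/(1+r)^1 + D_2/(1+r)^2 + TV/(1+r)^2
    = 2471.59664 + 2679.29384 + 65642.69896 = 70793.58944

70793.59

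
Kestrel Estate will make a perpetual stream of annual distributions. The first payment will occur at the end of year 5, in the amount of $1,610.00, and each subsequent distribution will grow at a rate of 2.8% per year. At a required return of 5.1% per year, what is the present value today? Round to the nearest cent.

$57370.31

Value at end of year 4: C₁ / (r − g) = $1,610.00 / (0.051 − 0.028) = $70,000.0000
Discount to today: PV = $70,000.0000 / (1 + 0.051)^4 = $70,000.0000 / 1.220143 = $57,370.31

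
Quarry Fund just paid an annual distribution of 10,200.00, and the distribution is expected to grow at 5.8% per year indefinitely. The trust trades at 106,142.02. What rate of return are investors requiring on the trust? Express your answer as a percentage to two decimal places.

15.97%

D₁ = 10,200.00 × 1.058 = 10,791.6000
P = D₁/(r − g) ⇒ r = D₁/P + g = 10,791.6000/106,142.02 + 0.058 = 0.101671 + 0.058 = 0.159671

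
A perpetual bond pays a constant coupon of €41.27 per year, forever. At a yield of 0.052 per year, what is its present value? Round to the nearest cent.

Level perpetuity: PV = C / r = €41.27 / 0.052 = €793.65

€793.65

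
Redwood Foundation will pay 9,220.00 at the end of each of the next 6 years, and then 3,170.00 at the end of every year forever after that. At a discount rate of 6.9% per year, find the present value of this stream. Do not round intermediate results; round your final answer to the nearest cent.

PV of 6-year annuity: 9,220.00 × [1 − (1+0.069)^−6] / 0.069 = 44083.49581
Perpetuity value at year 6: 3,170.00 / 0.069 = 45942.02899
PV of perpetuity: 45942.02899 / (1+0.069)^6 = 30785.33900
Total PV = 44083.49581 + 30785.33900 = 74868.83480

74868.83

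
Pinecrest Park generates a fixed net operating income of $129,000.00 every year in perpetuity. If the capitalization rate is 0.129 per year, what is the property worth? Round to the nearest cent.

$1000000.00

Level perpetuity: PV = C / r = $129,000.00 / 0.129 = $1,000,000.00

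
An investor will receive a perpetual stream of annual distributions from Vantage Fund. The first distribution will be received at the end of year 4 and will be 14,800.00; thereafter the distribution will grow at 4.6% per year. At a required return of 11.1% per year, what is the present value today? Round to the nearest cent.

166037.50

Value at end of year 3: C₁ / (r − g) = 14,800.00 / (0.111 − 0.046) = 227,692.3077
Discount to today: PV = 227,692.3077 / (1 + 0.111)^3 = 227,692.3077 / 1.371331 = 166,037.50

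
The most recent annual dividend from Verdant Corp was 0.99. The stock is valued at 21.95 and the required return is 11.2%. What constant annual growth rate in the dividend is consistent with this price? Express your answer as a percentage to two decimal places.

6.40%

P = D₀(1+g)/(r−g) ⇒ P(r−g) = D₀(1+g) ⇒ g(P+D₀) = P·r − D₀
g = (P·r − D₀)/(P + D₀) = (21.95×0.112 − 0.99) / (21.95 + 0.99) = 0.064010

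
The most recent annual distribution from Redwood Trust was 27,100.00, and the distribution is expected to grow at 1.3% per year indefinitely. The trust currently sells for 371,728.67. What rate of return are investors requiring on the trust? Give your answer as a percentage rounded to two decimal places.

D₁ = 27,100.00 × 1.013 = 27,452.3000
P = D₁/(r − g) ⇒ r = D₁/P + g = 27,452.3000/371,728.67 + 0.013 = 0.073850 + 0.013 = 0.086850

8.69%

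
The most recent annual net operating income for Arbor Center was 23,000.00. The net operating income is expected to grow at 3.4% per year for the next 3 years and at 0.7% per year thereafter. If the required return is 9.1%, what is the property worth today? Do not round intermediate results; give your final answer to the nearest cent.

D_1 = 23782.00000
D_2 = 24590.58800
D_3 = 25426.66799
Terminal value at year 3: TV = D_3×(1+g_2)/(r−g_2) = 25604.65467/0.084 = 304817.31748
P_0 = D_1/(1+r)^1 + D_2/(1+r)^2 + D_3/(1+r)^3 + TV/(1+r)^3
    = 21798.35014 + 20659.48125 + 19580.11330 + 234728.26302 = 296766.20771

296766.21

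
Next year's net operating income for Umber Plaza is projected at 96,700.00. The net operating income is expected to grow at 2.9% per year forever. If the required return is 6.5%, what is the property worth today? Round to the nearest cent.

Growing perpetuity: P = D₁ / (r − g) = 96,700.0000 / (0.065 − 0.029) = 2,686,111.11

2686111.11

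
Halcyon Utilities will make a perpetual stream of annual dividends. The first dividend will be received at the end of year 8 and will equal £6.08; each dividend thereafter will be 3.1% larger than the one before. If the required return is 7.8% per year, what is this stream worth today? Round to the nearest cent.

Value at end of year 7: C₁ / (r − g) = £6.08 / (0.078 − 0.031) = £129.3617
Discount to today: PV = £129.3617 / (1 + 0.078)^7 = £129.3617 / 1.691731 = £76.47

£76.47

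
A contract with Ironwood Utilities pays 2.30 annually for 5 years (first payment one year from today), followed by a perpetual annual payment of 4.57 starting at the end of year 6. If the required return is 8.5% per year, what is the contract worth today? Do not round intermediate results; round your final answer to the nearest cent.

44.82

PV of 5-year annuity: 2.30 × [1 − (1+0.085)^−5] / 0.085 = 9.06348
Perpetuity value at year 5: 4.57 / 0.085 = 53.76471
PV of perpetuity: 53.76471 / (1+0.085)^5 = 35.75597
Total PV = 9.06348 + 35.75597 = 44.81945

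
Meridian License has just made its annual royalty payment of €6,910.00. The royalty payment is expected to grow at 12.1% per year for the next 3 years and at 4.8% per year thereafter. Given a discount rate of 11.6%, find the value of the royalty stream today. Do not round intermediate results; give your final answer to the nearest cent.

€128849.41

D_1 = 7746.11000
D_2 = 8683.38931
D_3 = 9734.07942
Terminal value at year 3: TV = D_3×(1+g_2)/(r−g_2) = 10201.31523/0.068 = 150019.34160
P_0 = D_1/(1+r)^1 + D_2/(1+r)^2 + D_3/(1+r)^3 + TV/(1+r)^3
    = 6940.95878 + 6972.05627 + 7003.29308 + 107933.10509 = 128849.41321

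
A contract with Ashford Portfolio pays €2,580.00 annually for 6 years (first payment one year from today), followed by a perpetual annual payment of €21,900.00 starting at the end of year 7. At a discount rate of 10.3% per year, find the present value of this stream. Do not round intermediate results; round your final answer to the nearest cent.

€129212.35

PV of 6-year annuity: €2,580.00 × [1 − (1+0.103)^−6] / 0.103 = 11138.47077
Perpetuity value at year 6: €21,900.00 / 0.103 = 212621.35922
PV of perpetuity: 212621.35922 / (1+0.103)^6 = 118073.87477
Total PV = 11138.47077 + 118073.87477 = 129212.34554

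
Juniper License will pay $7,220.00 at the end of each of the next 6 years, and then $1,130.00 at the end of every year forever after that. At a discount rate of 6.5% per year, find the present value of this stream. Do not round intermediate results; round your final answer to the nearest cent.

$46866.39

PV of 6-year annuity: $7,220.00 × [1 − (1+0.065)^−6] / 0.065 = 34952.11788
Perpetuity value at year 6: $1,130.00 / 0.065 = 17384.61538
PV of perpetuity: 17384.61538 / (1+0.065)^6 = 11914.27007
Total PV = 34952.11788 + 11914.27007 = 46866.38795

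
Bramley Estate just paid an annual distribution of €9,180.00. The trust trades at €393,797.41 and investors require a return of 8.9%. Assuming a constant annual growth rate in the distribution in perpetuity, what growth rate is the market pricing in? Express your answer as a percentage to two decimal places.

6.42%

P = D₀(1+g)/(r−g) ⇒ P(r−g) = D₀(1+g) ⇒ g(P+D₀) = P·r − D₀
g = (P·r − D₀)/(P + D₀) = (€393,797.41×0.089 − €9,180.00) / (€393,797.41 + €9,180.00) = 0.064192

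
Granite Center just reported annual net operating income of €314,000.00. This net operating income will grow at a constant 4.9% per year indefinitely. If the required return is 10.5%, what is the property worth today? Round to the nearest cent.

€5881892.86

D₁ = D₀ × (1 + g) = €314,000.00 × 1.049 = €329,386.0000
Growing perpetuity: P = D₁ / (r − g) = €329,386.0000 / (0.105 − 0.049) = €5,881,892.86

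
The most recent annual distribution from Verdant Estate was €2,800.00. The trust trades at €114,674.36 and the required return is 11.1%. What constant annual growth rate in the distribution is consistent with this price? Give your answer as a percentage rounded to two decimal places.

P = D₀(1+g)/(r−g) ⇒ P(r−g) = D₀(1+g) ⇒ g(P+D₀) = P·r − D₀
g = (P·r − D₀)/(P + D₀) = (€114,674.36×0.111 − €2,800.00) / (€114,674.36 + €2,800.00) = 0.084519

8.45%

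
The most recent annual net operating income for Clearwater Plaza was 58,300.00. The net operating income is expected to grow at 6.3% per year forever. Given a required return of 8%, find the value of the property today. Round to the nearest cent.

D₁ = D₀ × (1 + g) = 58,300.00 × 1.063 = 61,972.9000
Growing perpetuity: P = D₁ / (r − g) = 61,972.9000 / (0.08 − 0.063) = 3,645,464.71

3645464.71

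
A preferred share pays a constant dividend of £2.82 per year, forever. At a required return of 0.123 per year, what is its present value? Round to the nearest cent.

£22.93

Level perpetuity: PV = C / r = £2.82 / 0.123 = £22.93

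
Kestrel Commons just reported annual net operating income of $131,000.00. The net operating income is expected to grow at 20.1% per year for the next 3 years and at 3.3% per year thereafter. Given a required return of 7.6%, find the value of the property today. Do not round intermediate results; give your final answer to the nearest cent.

$4867769.48

D_1 = 157331.00000
D_2 = 188954.53100
D_3 = 226934.39173
Terminal value at year 3: TV = D_3×(1+g_2)/(r−g_2) = 234423.22666/0.043 = 5451702.94554
P_0 = D_1/(1+r)^1 + D_2/(1+r)^2 + D_3/(1+r)^3 + TV/(1+r)^3
    = 146218.40149 + 163204.73995 + 182164.39840 + 4376181.94298 = 4867769.48282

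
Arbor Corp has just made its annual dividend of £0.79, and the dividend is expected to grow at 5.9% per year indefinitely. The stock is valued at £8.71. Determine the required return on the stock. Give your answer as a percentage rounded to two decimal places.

15.51%

D₁ = £0.79 × 1.059 = £0.8366
P = D₁/(r − g) ⇒ r = D₁/P + g = £0.8366/£8.71 + 0.059 = 0.096052 + 0.059 = 0.155052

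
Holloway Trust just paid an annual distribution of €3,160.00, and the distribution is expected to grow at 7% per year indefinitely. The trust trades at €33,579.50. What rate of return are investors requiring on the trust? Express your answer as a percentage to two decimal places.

17.07%

D₁ = €3,160.00 × 1.07 = €3,381.2000
P = D₁/(r − g) ⇒ r = D₁/P + g = €3,381.2000/€33,579.50 + 0.07 = 0.100692 + 0.07 = 0.170692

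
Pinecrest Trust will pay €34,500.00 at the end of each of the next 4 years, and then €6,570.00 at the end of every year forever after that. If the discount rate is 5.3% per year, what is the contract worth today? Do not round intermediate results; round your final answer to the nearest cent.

€222314.37

PV of 4-year annuity: €34,500.00 × [1 − (1+0.053)^−4] / 0.053 = 121487.55902
Perpetuity value at year 4: €6,570.00 / 0.053 = 123962.26415
PV of perpetuity: 123962.26415 / (1+0.053)^4 = 100826.80726
Total PV = 121487.55902 + 100826.80726 = 222314.36628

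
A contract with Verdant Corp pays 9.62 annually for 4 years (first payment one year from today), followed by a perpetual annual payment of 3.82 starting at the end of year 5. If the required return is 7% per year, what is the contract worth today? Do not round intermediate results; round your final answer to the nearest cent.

74.22

PV of 4-year annuity: 9.62 × [1 − (1+0.07)^−4] / 0.07 = 32.58497
Perpetuity value at year 4: 3.82 / 0.07 = 54.57143
PV of perpetuity: 54.57143 / (1+0.07)^4 = 41.63228
Total PV = 32.58497 + 41.63228 = 74.21725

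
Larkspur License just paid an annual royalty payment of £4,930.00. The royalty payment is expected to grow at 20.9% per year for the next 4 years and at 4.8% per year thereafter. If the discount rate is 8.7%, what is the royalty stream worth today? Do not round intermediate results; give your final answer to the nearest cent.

D_1 = 5960.37000
D_2 = 7206.08733
D_3 = 8712.15958
D_4 = 10533.00093
Terminal value at year 4: TV = D_4×(1+g_2)/(r−g_2) = 11038.58498/0.039 = 283040.64050
P_0 = D_1/(1+r)^1 + D_2/(1+r)^2 + D_3/(1+r)^3 + D_4/(1+r)^4 + TV/(1+r)^4
    = 5483.32107 + 6098.74441 + 6783.24010 + 7544.56052 + 202735.88256 = 228645.74865

£228645.75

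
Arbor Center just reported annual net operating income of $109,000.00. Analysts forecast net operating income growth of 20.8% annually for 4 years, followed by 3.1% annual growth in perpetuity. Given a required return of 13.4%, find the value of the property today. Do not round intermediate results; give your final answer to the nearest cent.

D_1 = 131672.00000
D_2 = 159059.77600
D_3 = 192144.20941
D_4 = 232110.20496
Terminal value at year 4: TV = D_4×(1+g_2)/(r−g_2) = 239305.62132/0.103 = 2323355.54678
P_0 = D_1/(1+r)^1 + D_2/(1+r)^2 + D_3/(1+r)^3 + D_4/(1+r)^4 + TV/(1+r)^4
    = 116112.87478 + 123689.90541 + 131761.38072 + 140359.56606 + 1404958.37479 = 1916882.10175

$1916882.10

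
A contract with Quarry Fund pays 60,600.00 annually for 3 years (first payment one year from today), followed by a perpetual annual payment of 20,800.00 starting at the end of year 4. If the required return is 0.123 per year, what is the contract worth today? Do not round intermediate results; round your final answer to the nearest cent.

PV of 3-year annuity: 60,600.00 × [1 − (1+0.123)^−3] / 0.123 = 144803.90204
Perpetuity value at year 3: 20,800.00 / 0.123 = 169105.69106
PV of perpetuity: 169105.69106 / (1+0.123)^3 = 119404.02171
Total PV = 144803.90204 + 119404.02171 = 264207.92375

264207.92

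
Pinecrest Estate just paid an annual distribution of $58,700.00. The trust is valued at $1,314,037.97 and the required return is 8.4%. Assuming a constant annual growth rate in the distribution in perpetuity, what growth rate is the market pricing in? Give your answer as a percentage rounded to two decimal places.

P = D₀(1+g)/(r−g) ⇒ P(r−g) = D₀(1+g) ⇒ g(P+D₀) = P·r − D₀
g = (P·r − D₀)/(P + D₀) = ($1,314,037.97×0.084 − $58,700.00) / ($1,314,037.97 + $58,700.00) = 0.037647

3.76%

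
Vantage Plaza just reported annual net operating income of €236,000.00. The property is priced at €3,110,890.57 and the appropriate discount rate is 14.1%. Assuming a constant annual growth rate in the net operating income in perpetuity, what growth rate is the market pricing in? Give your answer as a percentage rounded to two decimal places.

P = D₀(1+g)/(r−g) ⇒ P(r−g) = D₀(1+g) ⇒ g(P+D₀) = P·r − D₀
g = (P·r − D₀)/(P + D₀) = (€3,110,890.57×0.141 − €236,000.00) / (€3,110,890.57 + €236,000.00) = 0.060544

6.05%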